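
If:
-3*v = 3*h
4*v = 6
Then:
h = -3/2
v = 3/2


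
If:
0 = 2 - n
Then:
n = 2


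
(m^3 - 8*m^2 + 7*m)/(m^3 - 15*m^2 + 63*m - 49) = m/(m - 7)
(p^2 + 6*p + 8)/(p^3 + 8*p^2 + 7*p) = (p^2 + 6*p + 8)/(p*(p^2 + 8*p + 7))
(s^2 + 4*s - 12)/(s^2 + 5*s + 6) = (s^2 + 4*s - 12)/(s^2 + 5*s + 6)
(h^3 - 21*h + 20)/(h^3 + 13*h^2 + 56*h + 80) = (h^2 - 5*h + 4)/(h^2 + 8*h + 16)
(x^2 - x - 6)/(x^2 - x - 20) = (-x^2 + x + 6)/(-x^2 + x + 20)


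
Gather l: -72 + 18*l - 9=18*l - 81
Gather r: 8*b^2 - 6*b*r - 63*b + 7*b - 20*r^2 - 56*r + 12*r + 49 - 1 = 8*b^2 - 56*b - 20*r^2 + r*(-6*b - 44) + 48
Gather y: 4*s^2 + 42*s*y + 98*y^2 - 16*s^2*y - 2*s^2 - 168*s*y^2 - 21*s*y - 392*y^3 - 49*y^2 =2*s^2 - 392*y^3 + y^2*(49 - 168*s) + y*(-16*s^2 + 21*s)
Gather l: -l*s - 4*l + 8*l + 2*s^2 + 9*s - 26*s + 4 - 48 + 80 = l*(4 - s) + 2*s^2 - 17*s + 36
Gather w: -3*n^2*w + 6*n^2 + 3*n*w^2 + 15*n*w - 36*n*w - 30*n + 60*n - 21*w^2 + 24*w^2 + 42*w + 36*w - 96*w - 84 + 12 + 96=6*n^2 + 30*n + w^2*(3*n + 3) + w*(-3*n^2 - 21*n - 18) + 24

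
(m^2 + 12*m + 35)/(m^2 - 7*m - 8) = (m^2 + 12*m + 35)/(m^2 - 7*m - 8)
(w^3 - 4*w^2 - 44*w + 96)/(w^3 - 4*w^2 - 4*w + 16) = (w^2 - 2*w - 48)/(w^2 - 2*w - 8)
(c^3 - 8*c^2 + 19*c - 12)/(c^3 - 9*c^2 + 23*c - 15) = (c - 4)/(c - 5)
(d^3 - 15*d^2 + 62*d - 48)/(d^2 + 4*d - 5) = (d^2 - 14*d + 48)/(d + 5)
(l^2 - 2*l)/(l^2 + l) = (l - 2)/(l + 1)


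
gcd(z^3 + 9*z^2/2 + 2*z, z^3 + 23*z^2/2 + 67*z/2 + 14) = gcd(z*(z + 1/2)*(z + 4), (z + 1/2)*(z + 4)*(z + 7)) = z^2 + 9*z/2 + 2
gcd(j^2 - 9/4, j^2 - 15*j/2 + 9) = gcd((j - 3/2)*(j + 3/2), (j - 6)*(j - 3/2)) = j - 3/2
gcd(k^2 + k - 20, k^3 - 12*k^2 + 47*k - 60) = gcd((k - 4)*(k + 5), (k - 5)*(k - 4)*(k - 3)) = k - 4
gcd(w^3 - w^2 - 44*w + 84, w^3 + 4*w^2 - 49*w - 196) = w + 7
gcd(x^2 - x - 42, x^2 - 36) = x + 6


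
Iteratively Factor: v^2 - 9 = (v - 3)*(v + 3)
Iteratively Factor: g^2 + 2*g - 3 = (g + 3)*(g - 1)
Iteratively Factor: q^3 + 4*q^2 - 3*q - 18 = (q + 3)*(q^2 + q - 6) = (q - 2)*(q + 3)*(q + 3)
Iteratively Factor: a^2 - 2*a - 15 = (a - 5)*(a + 3)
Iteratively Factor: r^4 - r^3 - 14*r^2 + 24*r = (r + 4)*(r^3 - 5*r^2 + 6*r) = r*(r + 4)*(r^2 - 5*r + 6) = r*(r - 2)*(r + 4)*(r - 3)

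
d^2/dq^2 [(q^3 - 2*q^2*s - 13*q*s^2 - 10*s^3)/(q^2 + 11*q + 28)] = 2*(-13*q^3*s^2 + 22*q^3*s + 93*q^3 - 30*q^2*s^3 + 168*q^2*s + 924*q^2 - 330*q*s^3 + 1092*q*s^2 + 2352*q - 930*s^3 + 4004*s^2 - 1568*s)/(q^6 + 33*q^5 + 447*q^4 + 3179*q^3 + 12516*q^2 + 25872*q + 21952)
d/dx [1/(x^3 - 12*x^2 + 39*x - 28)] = 3*(-x^2 + 8*x - 13)/(x^3 - 12*x^2 + 39*x - 28)^2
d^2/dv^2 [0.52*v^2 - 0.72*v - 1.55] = 1.04000000000000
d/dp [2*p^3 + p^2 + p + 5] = 6*p^2 + 2*p + 1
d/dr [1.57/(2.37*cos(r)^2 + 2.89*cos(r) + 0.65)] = (7.4418*cos(r) + 4.5373)*sin(r)/(2.37*cos(r)^2 + 2.89*cos(r) + 0.65)^2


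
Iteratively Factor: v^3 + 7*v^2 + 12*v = (v + 3)*(v^2 + 4*v) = (v + 3)*(v + 4)*(v)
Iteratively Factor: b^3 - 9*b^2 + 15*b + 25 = (b - 5)*(b^2 - 4*b - 5) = (b - 5)*(b + 1)*(b - 5)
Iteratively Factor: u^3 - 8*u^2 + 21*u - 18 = (u - 2)*(u^2 - 6*u + 9) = (u - 3)*(u - 2)*(u - 3)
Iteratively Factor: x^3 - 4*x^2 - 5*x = (x)*(x^2 - 4*x - 5) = x*(x + 1)*(x - 5)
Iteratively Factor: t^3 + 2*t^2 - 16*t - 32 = (t + 4)*(t^2 - 2*t - 8) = (t - 4)*(t + 4)*(t + 2)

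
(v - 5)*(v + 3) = v^2 - 2*v - 15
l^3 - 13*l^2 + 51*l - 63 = (l - 7)*(l - 3)^2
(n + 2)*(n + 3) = n^2 + 5*n + 6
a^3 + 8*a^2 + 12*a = a*(a + 2)*(a + 6)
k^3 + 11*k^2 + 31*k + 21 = (k + 1)*(k + 3)*(k + 7)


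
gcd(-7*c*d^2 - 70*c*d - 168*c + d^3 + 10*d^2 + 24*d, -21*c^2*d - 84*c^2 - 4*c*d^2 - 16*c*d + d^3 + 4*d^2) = 7*c*d + 28*c - d^2 - 4*d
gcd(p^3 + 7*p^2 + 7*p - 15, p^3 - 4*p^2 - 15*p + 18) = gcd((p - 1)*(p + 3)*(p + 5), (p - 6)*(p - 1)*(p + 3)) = p^2 + 2*p - 3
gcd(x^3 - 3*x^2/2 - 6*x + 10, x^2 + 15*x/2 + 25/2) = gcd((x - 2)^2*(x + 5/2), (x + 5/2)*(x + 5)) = x + 5/2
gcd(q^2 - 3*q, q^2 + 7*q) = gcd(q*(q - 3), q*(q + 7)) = q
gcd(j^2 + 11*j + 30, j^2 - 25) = j + 5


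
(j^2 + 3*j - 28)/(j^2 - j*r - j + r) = (j^2 + 3*j - 28)/(j^2 - j*r - j + r)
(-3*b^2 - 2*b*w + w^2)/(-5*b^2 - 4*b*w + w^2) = (-3*b + w)/(-5*b + w)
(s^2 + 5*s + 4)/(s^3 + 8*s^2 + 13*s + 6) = (s + 4)/(s^2 + 7*s + 6)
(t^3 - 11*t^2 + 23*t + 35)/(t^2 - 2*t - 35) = (t^2 - 4*t - 5)/(t + 5)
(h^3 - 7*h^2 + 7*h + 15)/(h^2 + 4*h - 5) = (h^3 - 7*h^2 + 7*h + 15)/(h^2 + 4*h - 5)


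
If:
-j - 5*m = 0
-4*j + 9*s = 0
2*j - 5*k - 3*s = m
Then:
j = 9*s/4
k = 39*s/100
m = -9*s/20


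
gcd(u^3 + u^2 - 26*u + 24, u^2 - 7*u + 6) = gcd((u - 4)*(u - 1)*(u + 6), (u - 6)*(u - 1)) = u - 1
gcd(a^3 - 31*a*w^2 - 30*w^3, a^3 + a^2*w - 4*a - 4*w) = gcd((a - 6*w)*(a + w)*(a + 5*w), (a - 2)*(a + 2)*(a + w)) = a + w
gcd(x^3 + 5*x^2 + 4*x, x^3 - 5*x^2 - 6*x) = x^2 + x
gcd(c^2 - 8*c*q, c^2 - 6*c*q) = c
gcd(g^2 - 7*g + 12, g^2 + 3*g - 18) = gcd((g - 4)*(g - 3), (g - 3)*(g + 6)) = g - 3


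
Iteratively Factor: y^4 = (y)*(y^3) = y^2*(y^2) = y^3*(y)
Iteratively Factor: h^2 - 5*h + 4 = (h - 1)*(h - 4)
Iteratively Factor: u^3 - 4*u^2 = (u)*(u^2 - 4*u) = u*(u - 4)*(u)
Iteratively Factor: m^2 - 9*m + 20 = (m - 5)*(m - 4)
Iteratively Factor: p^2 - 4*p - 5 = (p - 5)*(p + 1)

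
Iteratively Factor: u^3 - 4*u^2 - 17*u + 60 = (u - 5)*(u^2 + u - 12) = (u - 5)*(u - 3)*(u + 4)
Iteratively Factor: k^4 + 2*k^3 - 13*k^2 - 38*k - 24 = (k + 3)*(k^3 - k^2 - 10*k - 8) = (k - 4)*(k + 3)*(k^2 + 3*k + 2) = (k - 4)*(k + 2)*(k + 3)*(k + 1)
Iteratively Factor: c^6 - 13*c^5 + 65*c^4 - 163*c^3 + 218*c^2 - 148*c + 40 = (c - 1)*(c^5 - 12*c^4 + 53*c^3 - 110*c^2 + 108*c - 40) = (c - 2)*(c - 1)*(c^4 - 10*c^3 + 33*c^2 - 44*c + 20) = (c - 2)^2*(c - 1)*(c^3 - 8*c^2 + 17*c - 10) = (c - 2)^2*(c - 1)^2*(c^2 - 7*c + 10) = (c - 2)^3*(c - 1)^2*(c - 5)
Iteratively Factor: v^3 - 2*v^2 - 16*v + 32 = (v + 4)*(v^2 - 6*v + 8) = (v - 4)*(v + 4)*(v - 2)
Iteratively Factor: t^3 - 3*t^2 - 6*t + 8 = (t - 1)*(t^2 - 2*t - 8) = (t - 1)*(t + 2)*(t - 4)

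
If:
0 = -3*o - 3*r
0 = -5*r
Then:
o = 0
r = 0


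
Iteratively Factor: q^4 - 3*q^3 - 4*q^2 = (q - 4)*(q^3 + q^2) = q*(q - 4)*(q^2 + q) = q^2*(q - 4)*(q + 1)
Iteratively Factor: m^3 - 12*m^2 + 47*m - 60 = (m - 4)*(m^2 - 8*m + 15) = (m - 5)*(m - 4)*(m - 3)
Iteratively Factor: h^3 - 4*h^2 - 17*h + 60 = (h - 3)*(h^2 - h - 20) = (h - 3)*(h + 4)*(h - 5)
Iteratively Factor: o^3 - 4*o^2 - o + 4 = (o - 4)*(o^2 - 1) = (o - 4)*(o - 1)*(o + 1)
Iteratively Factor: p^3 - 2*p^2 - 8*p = (p + 2)*(p^2 - 4*p) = (p - 4)*(p + 2)*(p)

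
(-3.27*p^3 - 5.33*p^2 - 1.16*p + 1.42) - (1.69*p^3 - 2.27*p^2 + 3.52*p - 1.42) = -4.96*p^3 - 3.06*p^2 - 4.68*p + 2.84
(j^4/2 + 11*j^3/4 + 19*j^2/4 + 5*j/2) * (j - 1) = j^5/2 + 9*j^4/4 + 2*j^3 - 9*j^2/4 - 5*j/2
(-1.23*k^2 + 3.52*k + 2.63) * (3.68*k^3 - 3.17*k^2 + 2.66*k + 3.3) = -4.5264*k^5 + 16.8527*k^4 - 4.7518*k^3 - 3.0329*k^2 + 18.6118*k + 8.679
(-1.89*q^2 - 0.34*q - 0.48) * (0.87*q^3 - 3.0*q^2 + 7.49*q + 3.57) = -1.6443*q^5 + 5.3742*q^4 - 13.5537*q^3 - 7.8539*q^2 - 4.809*q - 1.7136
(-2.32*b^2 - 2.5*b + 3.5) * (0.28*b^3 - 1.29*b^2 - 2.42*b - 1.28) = -0.6496*b^5 + 2.2928*b^4 + 9.8194*b^3 + 4.5046*b^2 - 5.27*b - 4.48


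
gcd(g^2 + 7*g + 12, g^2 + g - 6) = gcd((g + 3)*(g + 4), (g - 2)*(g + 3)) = g + 3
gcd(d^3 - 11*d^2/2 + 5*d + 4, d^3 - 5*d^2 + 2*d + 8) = d^2 - 6*d + 8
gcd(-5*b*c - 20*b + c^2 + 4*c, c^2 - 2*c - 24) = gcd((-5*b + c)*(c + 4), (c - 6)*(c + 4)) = c + 4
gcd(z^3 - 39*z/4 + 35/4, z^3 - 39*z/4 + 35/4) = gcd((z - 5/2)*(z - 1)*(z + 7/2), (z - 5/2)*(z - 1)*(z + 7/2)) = z^3 - 39*z/4 + 35/4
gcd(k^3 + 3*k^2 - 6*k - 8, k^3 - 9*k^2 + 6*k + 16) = k^2 - k - 2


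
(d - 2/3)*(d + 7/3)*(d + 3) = d^3 + 14*d^2/3 + 31*d/9 - 14/3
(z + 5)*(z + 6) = z^2 + 11*z + 30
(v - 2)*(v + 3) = v^2 + v - 6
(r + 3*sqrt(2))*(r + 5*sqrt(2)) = r^2 + 8*sqrt(2)*r + 30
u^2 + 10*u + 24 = (u + 4)*(u + 6)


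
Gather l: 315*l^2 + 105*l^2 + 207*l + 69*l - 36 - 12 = 420*l^2 + 276*l - 48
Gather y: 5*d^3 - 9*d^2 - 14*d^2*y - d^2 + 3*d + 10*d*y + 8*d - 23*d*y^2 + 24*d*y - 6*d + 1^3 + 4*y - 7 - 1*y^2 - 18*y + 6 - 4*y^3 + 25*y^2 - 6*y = 5*d^3 - 10*d^2 + 5*d - 4*y^3 + y^2*(24 - 23*d) + y*(-14*d^2 + 34*d - 20)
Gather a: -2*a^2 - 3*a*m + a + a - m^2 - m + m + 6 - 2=-2*a^2 + a*(2 - 3*m) - m^2 + 4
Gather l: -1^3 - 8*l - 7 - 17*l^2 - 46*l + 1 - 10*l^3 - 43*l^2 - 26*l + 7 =-10*l^3 - 60*l^2 - 80*l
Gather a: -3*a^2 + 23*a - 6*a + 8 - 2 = -3*a^2 + 17*a + 6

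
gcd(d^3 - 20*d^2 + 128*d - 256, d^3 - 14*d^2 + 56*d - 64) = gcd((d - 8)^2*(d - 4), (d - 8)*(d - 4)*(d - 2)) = d^2 - 12*d + 32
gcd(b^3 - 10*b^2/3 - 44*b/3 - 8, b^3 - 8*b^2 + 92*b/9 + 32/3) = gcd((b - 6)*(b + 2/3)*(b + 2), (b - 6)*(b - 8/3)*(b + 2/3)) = b^2 - 16*b/3 - 4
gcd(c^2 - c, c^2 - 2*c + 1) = c - 1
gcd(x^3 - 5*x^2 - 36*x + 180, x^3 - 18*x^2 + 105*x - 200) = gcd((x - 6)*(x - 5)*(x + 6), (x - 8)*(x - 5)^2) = x - 5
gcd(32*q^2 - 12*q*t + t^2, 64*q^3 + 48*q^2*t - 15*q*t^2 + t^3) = 8*q - t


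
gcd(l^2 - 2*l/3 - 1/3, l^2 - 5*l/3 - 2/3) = l + 1/3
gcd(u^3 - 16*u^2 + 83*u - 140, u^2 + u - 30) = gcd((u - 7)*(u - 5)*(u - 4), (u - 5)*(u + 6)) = u - 5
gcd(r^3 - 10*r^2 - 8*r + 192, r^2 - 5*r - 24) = r - 8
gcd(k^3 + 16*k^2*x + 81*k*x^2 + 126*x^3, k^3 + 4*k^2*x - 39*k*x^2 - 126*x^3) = k^2 + 10*k*x + 21*x^2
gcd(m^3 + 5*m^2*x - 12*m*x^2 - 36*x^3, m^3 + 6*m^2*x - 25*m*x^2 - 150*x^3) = m + 6*x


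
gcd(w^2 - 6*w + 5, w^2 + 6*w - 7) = w - 1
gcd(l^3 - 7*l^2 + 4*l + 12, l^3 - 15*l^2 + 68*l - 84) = l^2 - 8*l + 12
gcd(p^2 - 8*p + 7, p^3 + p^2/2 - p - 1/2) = p - 1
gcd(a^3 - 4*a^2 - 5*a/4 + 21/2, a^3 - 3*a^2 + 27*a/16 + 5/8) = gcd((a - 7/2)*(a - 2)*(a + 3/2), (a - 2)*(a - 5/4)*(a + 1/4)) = a - 2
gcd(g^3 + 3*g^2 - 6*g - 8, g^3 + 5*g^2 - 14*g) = g - 2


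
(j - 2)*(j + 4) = j^2 + 2*j - 8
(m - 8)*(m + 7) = m^2 - m - 56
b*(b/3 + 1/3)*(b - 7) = b^3/3 - 2*b^2 - 7*b/3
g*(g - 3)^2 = g^3 - 6*g^2 + 9*g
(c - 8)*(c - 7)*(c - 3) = c^3 - 18*c^2 + 101*c - 168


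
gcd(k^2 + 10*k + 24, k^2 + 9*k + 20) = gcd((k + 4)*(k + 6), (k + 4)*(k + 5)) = k + 4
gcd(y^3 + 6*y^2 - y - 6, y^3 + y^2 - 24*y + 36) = y + 6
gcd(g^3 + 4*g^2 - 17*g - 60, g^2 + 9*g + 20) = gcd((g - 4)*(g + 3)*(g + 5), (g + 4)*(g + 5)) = g + 5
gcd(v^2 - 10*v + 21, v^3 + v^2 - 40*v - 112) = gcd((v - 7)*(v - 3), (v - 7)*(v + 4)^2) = v - 7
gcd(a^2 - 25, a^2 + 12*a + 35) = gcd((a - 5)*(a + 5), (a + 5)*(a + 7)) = a + 5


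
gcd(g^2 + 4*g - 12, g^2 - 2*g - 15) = 1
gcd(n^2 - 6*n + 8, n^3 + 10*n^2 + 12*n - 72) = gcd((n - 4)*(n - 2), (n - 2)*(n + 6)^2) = n - 2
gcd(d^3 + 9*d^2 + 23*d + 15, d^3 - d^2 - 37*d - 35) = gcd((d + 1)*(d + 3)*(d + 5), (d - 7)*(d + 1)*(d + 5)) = d^2 + 6*d + 5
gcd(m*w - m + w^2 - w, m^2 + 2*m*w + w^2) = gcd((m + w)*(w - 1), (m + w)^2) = m + w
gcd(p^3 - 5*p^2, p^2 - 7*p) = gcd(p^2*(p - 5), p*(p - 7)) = p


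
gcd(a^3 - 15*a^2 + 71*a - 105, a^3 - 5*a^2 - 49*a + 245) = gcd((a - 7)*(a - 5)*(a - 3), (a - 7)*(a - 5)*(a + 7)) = a^2 - 12*a + 35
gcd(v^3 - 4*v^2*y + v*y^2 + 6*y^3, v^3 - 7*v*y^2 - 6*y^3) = -v^2 + 2*v*y + 3*y^2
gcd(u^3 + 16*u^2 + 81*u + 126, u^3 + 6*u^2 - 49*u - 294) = u^2 + 13*u + 42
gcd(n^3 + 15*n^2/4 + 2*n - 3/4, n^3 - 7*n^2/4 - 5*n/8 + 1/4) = n - 1/4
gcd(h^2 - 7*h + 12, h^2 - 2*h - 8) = h - 4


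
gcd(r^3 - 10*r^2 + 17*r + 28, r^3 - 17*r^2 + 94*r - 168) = r^2 - 11*r + 28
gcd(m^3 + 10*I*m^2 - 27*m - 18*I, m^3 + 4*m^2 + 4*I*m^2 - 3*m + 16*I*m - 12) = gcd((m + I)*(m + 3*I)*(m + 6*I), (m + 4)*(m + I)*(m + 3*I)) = m^2 + 4*I*m - 3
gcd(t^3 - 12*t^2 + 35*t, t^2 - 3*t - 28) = t - 7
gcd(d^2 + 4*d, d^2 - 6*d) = d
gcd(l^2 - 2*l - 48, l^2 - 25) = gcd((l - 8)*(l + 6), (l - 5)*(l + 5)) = 1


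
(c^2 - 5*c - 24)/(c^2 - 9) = (c - 8)/(c - 3)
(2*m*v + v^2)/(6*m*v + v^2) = (2*m + v)/(6*m + v)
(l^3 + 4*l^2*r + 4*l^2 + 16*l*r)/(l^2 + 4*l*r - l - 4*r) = l*(l + 4)/(l - 1)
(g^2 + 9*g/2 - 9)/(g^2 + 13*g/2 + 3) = (2*g - 3)/(2*g + 1)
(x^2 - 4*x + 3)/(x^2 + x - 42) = (x^2 - 4*x + 3)/(x^2 + x - 42)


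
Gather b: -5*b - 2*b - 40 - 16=-7*b - 56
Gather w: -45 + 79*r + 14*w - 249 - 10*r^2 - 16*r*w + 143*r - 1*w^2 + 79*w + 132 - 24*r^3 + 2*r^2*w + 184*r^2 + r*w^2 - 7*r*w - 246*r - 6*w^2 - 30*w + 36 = -24*r^3 + 174*r^2 - 24*r + w^2*(r - 7) + w*(2*r^2 - 23*r + 63) - 126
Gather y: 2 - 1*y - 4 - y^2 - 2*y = -y^2 - 3*y - 2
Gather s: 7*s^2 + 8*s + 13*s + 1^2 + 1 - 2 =7*s^2 + 21*s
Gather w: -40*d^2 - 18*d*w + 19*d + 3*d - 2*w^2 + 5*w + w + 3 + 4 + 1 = -40*d^2 + 22*d - 2*w^2 + w*(6 - 18*d) + 8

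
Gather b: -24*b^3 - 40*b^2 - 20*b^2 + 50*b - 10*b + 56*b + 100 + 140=-24*b^3 - 60*b^2 + 96*b + 240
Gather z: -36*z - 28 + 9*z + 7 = -27*z - 21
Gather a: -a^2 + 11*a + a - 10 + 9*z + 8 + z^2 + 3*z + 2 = -a^2 + 12*a + z^2 + 12*z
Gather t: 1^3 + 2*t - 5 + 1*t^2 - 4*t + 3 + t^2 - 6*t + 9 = 2*t^2 - 8*t + 8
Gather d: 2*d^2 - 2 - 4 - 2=2*d^2 - 8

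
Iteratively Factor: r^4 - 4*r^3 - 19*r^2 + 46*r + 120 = (r + 3)*(r^3 - 7*r^2 + 2*r + 40) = (r - 4)*(r + 3)*(r^2 - 3*r - 10) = (r - 4)*(r + 2)*(r + 3)*(r - 5)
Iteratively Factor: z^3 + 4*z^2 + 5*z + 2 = (z + 2)*(z^2 + 2*z + 1) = (z + 1)*(z + 2)*(z + 1)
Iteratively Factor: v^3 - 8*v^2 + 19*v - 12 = (v - 4)*(v^2 - 4*v + 3) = (v - 4)*(v - 1)*(v - 3)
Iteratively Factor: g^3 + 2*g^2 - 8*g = (g + 4)*(g^2 - 2*g) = (g - 2)*(g + 4)*(g)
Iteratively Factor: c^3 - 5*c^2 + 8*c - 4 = (c - 1)*(c^2 - 4*c + 4) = (c - 2)*(c - 1)*(c - 2)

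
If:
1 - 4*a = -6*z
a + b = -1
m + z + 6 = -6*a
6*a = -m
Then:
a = -35/4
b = 31/4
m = 105/2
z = -6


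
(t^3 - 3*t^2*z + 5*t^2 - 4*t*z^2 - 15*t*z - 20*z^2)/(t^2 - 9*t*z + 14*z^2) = (t^3 - 3*t^2*z + 5*t^2 - 4*t*z^2 - 15*t*z - 20*z^2)/(t^2 - 9*t*z + 14*z^2)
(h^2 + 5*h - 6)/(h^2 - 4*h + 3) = (h + 6)/(h - 3)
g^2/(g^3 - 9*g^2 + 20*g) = g/(g^2 - 9*g + 20)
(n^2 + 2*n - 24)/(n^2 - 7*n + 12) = (n + 6)/(n - 3)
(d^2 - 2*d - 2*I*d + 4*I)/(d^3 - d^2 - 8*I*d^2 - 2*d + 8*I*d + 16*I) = (d - 2*I)/(d^2 + d*(1 - 8*I) - 8*I)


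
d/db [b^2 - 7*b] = 2*b - 7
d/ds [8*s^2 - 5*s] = 16*s - 5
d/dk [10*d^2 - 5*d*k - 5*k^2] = -5*d - 10*k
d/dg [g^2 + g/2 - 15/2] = 2*g + 1/2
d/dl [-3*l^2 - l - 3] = -6*l - 1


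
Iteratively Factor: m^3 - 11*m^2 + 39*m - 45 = (m - 5)*(m^2 - 6*m + 9) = (m - 5)*(m - 3)*(m - 3)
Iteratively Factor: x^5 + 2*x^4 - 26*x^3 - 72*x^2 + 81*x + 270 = (x + 3)*(x^4 - x^3 - 23*x^2 - 3*x + 90) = (x - 2)*(x + 3)*(x^3 + x^2 - 21*x - 45) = (x - 2)*(x + 3)^2*(x^2 - 2*x - 15) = (x - 5)*(x - 2)*(x + 3)^2*(x + 3)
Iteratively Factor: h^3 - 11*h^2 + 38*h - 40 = (h - 5)*(h^2 - 6*h + 8) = (h - 5)*(h - 4)*(h - 2)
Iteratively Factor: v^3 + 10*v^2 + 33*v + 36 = (v + 3)*(v^2 + 7*v + 12) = (v + 3)*(v + 4)*(v + 3)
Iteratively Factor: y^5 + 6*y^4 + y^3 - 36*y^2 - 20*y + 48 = (y + 4)*(y^4 + 2*y^3 - 7*y^2 - 8*y + 12) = (y - 1)*(y + 4)*(y^3 + 3*y^2 - 4*y - 12) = (y - 1)*(y + 3)*(y + 4)*(y^2 - 4) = (y - 2)*(y - 1)*(y + 3)*(y + 4)*(y + 2)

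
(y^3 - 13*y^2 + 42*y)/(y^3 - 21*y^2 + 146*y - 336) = y/(y - 8)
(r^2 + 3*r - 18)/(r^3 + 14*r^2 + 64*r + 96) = (r - 3)/(r^2 + 8*r + 16)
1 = 1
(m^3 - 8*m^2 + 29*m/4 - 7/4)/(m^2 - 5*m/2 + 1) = (2*m^2 - 15*m + 7)/(2*(m - 2))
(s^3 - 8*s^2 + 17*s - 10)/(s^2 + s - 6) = (s^2 - 6*s + 5)/(s + 3)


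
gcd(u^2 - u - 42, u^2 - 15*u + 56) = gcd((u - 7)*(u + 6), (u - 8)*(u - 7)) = u - 7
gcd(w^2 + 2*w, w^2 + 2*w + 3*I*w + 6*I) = w + 2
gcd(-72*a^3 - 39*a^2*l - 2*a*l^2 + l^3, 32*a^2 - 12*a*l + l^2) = 8*a - l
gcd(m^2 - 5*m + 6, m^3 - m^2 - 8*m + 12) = m - 2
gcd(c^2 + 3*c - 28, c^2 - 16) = c - 4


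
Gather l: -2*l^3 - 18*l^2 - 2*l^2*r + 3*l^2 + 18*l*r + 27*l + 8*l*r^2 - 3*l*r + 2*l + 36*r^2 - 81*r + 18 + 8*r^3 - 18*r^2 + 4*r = -2*l^3 + l^2*(-2*r - 15) + l*(8*r^2 + 15*r + 29) + 8*r^3 + 18*r^2 - 77*r + 18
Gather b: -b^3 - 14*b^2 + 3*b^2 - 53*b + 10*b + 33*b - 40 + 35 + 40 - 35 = -b^3 - 11*b^2 - 10*b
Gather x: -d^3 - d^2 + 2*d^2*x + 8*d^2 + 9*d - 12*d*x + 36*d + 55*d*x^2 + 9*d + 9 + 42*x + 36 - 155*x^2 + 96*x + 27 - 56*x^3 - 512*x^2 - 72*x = -d^3 + 7*d^2 + 54*d - 56*x^3 + x^2*(55*d - 667) + x*(2*d^2 - 12*d + 66) + 72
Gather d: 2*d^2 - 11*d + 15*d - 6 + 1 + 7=2*d^2 + 4*d + 2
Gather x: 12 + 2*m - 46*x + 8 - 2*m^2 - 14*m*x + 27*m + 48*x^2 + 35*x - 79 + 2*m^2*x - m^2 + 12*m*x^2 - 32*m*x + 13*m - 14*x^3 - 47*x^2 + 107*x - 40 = -3*m^2 + 42*m - 14*x^3 + x^2*(12*m + 1) + x*(2*m^2 - 46*m + 96) - 99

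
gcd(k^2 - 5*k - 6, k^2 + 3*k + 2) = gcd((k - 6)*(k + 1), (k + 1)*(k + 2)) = k + 1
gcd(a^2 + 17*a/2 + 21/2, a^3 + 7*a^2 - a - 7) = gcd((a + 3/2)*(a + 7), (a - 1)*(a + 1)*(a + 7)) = a + 7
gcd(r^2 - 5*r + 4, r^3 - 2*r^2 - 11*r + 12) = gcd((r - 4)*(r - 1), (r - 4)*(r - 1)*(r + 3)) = r^2 - 5*r + 4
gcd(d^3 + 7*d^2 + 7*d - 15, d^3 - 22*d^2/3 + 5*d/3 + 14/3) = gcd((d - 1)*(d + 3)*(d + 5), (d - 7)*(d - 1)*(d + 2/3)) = d - 1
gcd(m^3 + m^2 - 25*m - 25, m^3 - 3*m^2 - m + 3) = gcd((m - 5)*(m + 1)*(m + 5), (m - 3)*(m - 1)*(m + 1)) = m + 1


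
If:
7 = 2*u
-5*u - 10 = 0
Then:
No Solution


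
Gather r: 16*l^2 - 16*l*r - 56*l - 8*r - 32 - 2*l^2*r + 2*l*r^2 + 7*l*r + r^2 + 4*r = 16*l^2 - 56*l + r^2*(2*l + 1) + r*(-2*l^2 - 9*l - 4) - 32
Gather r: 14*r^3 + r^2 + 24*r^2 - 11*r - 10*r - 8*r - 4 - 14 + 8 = 14*r^3 + 25*r^2 - 29*r - 10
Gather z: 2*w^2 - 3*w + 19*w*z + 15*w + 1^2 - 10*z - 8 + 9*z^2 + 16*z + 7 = 2*w^2 + 12*w + 9*z^2 + z*(19*w + 6)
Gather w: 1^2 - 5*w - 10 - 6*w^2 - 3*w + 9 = -6*w^2 - 8*w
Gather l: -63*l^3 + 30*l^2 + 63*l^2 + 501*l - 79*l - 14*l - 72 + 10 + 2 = -63*l^3 + 93*l^2 + 408*l - 60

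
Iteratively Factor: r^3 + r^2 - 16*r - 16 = (r - 4)*(r^2 + 5*r + 4) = (r - 4)*(r + 4)*(r + 1)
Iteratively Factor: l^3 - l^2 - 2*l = (l - 2)*(l^2 + l) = (l - 2)*(l + 1)*(l)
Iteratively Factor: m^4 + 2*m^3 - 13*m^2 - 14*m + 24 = (m - 3)*(m^3 + 5*m^2 + 2*m - 8) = (m - 3)*(m + 4)*(m^2 + m - 2) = (m - 3)*(m + 2)*(m + 4)*(m - 1)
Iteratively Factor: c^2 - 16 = (c - 4)*(c + 4)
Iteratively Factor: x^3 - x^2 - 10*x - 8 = (x + 1)*(x^2 - 2*x - 8) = (x + 1)*(x + 2)*(x - 4)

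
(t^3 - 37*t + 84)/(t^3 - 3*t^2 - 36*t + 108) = (t^2 + 3*t - 28)/(t^2 - 36)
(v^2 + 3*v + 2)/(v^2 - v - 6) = (v + 1)/(v - 3)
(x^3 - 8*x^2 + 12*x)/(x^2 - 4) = x*(x - 6)/(x + 2)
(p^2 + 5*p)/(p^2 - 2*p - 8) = p*(p + 5)/(p^2 - 2*p - 8)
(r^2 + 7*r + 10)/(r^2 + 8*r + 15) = (r + 2)/(r + 3)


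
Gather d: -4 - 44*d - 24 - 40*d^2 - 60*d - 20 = -40*d^2 - 104*d - 48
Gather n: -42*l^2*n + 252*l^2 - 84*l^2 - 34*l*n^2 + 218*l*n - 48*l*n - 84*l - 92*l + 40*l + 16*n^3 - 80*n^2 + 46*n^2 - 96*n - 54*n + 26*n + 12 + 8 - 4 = 168*l^2 - 136*l + 16*n^3 + n^2*(-34*l - 34) + n*(-42*l^2 + 170*l - 124) + 16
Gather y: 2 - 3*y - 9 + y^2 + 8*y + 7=y^2 + 5*y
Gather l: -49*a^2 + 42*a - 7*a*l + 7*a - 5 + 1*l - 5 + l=-49*a^2 + 49*a + l*(2 - 7*a) - 10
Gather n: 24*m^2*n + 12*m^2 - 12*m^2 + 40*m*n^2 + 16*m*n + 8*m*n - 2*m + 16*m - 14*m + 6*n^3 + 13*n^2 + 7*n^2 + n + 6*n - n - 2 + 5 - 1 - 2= 6*n^3 + n^2*(40*m + 20) + n*(24*m^2 + 24*m + 6)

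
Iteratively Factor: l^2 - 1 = (l - 1)*(l + 1)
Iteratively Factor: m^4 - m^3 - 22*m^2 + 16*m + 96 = (m - 4)*(m^3 + 3*m^2 - 10*m - 24) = (m - 4)*(m + 4)*(m^2 - m - 6) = (m - 4)*(m - 3)*(m + 4)*(m + 2)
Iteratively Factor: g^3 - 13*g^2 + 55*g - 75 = (g - 5)*(g^2 - 8*g + 15) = (g - 5)*(g - 3)*(g - 5)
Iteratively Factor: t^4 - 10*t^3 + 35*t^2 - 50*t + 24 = (t - 1)*(t^3 - 9*t^2 + 26*t - 24) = (t - 4)*(t - 1)*(t^2 - 5*t + 6) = (t - 4)*(t - 3)*(t - 1)*(t - 2)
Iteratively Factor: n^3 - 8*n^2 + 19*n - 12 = (n - 3)*(n^2 - 5*n + 4) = (n - 4)*(n - 3)*(n - 1)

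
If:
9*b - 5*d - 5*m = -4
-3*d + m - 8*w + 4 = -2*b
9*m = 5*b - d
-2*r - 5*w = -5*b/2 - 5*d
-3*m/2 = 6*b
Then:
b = 1/44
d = 41/44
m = -1/11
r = 1405/704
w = 51/352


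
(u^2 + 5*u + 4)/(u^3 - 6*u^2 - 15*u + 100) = (u + 1)/(u^2 - 10*u + 25)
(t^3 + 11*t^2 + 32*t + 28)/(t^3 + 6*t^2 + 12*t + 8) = (t + 7)/(t + 2)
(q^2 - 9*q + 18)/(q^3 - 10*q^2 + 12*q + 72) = (q - 3)/(q^2 - 4*q - 12)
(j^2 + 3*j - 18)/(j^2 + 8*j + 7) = (j^2 + 3*j - 18)/(j^2 + 8*j + 7)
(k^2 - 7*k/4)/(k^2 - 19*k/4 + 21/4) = k/(k - 3)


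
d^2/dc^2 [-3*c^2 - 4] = -6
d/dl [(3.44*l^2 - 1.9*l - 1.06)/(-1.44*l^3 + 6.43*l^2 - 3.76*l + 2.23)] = (4.9536*l^4 - 5.472*l^3 - 5.2966*l^2 + 28.974*l - 8.2226)/(2.0736*l^6 - 18.5184*l^5 + 52.1737*l^4 - 54.776*l^3 + 42.8154*l^2 - 16.7696*l + 4.9729)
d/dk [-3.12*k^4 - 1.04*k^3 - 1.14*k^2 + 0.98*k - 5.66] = -12.48*k^3 - 3.12*k^2 - 2.28*k + 0.98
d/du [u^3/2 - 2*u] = 3*u^2/2 - 2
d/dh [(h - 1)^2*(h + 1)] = (h - 1)*(3*h + 1)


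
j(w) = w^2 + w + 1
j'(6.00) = 13.00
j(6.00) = 43.00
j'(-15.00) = -29.00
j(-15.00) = 211.00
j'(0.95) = 2.90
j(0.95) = 2.85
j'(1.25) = 3.50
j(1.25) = 3.81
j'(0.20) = 1.40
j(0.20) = 1.24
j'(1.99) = 4.98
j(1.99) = 6.95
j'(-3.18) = -5.36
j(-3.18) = 7.93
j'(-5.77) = -10.54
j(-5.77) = 28.52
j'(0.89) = 2.78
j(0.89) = 2.68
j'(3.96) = 8.92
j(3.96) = 20.64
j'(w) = 2*w + 1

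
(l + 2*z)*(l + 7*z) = l^2 + 9*l*z + 14*z^2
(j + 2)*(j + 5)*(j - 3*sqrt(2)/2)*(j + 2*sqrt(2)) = j^4 + sqrt(2)*j^3/2 + 7*j^3 + 4*j^2 + 7*sqrt(2)*j^2/2 - 42*j + 5*sqrt(2)*j - 60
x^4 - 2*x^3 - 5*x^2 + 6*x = x*(x - 3)*(x - 1)*(x + 2)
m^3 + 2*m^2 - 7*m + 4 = (m - 1)^2*(m + 4)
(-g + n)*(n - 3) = -g*n + 3*g + n^2 - 3*n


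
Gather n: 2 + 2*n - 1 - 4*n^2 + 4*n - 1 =-4*n^2 + 6*n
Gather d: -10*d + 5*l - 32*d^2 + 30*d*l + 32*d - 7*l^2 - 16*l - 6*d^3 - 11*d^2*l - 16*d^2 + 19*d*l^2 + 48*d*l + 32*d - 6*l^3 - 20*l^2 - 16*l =-6*d^3 + d^2*(-11*l - 48) + d*(19*l^2 + 78*l + 54) - 6*l^3 - 27*l^2 - 27*l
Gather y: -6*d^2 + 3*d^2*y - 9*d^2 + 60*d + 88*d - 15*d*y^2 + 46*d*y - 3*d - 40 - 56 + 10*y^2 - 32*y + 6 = -15*d^2 + 145*d + y^2*(10 - 15*d) + y*(3*d^2 + 46*d - 32) - 90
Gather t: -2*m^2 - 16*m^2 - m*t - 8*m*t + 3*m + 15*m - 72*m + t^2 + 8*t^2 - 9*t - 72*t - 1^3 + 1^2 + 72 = -18*m^2 - 54*m + 9*t^2 + t*(-9*m - 81) + 72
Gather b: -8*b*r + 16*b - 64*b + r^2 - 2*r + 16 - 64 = b*(-8*r - 48) + r^2 - 2*r - 48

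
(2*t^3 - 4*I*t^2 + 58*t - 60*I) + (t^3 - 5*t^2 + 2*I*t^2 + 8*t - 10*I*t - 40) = 3*t^3 - 5*t^2 - 2*I*t^2 + 66*t - 10*I*t - 40 - 60*I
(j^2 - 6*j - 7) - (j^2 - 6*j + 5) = -12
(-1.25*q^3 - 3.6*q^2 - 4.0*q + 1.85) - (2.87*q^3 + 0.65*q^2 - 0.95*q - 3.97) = -4.12*q^3 - 4.25*q^2 - 3.05*q + 5.82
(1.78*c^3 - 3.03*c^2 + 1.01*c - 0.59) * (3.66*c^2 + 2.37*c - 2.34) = 6.5148*c^5 - 6.8712*c^4 - 7.6497*c^3 + 7.3245*c^2 - 3.7617*c + 1.3806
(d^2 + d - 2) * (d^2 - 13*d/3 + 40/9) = d^4 - 10*d^3/3 - 17*d^2/9 + 118*d/9 - 80/9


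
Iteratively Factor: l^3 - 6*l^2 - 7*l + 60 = (l - 5)*(l^2 - l - 12) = (l - 5)*(l + 3)*(l - 4)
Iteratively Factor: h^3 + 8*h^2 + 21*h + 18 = (h + 3)*(h^2 + 5*h + 6) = (h + 2)*(h + 3)*(h + 3)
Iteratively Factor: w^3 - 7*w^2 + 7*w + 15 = (w + 1)*(w^2 - 8*w + 15) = (w - 3)*(w + 1)*(w - 5)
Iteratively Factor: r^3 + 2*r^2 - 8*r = (r - 2)*(r^2 + 4*r) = (r - 2)*(r + 4)*(r)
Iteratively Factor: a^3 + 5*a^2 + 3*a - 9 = (a + 3)*(a^2 + 2*a - 3) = (a - 1)*(a + 3)*(a + 3)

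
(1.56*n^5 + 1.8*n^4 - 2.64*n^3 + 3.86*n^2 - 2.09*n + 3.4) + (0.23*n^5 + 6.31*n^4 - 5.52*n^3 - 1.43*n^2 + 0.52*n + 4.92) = 1.79*n^5 + 8.11*n^4 - 8.16*n^3 + 2.43*n^2 - 1.57*n + 8.32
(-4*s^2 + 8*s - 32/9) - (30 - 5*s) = -4*s^2 + 13*s - 302/9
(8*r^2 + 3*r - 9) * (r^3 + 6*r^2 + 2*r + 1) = 8*r^5 + 51*r^4 + 25*r^3 - 40*r^2 - 15*r - 9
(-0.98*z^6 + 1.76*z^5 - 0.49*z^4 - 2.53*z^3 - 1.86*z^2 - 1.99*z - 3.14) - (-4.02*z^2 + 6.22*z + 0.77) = -0.98*z^6 + 1.76*z^5 - 0.49*z^4 - 2.53*z^3 + 2.16*z^2 - 8.21*z - 3.91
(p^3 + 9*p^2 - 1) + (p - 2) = p^3 + 9*p^2 + p - 3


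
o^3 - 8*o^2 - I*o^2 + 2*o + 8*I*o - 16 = (o - 8)*(o - 2*I)*(o + I)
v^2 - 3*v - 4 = (v - 4)*(v + 1)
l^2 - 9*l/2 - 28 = (l - 8)*(l + 7/2)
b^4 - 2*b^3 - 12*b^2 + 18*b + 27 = (b - 3)^2*(b + 1)*(b + 3)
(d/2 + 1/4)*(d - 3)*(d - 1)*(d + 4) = d^4/2 + d^3/4 - 13*d^2/2 + 11*d/4 + 3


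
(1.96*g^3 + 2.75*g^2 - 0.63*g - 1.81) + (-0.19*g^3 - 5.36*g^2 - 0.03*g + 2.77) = 1.77*g^3 - 2.61*g^2 - 0.66*g + 0.96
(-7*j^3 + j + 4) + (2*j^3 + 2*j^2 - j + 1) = -5*j^3 + 2*j^2 + 5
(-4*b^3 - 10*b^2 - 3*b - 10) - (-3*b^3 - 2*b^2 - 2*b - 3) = -b^3 - 8*b^2 - b - 7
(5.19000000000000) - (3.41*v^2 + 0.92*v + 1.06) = -3.41*v^2 - 0.92*v + 4.13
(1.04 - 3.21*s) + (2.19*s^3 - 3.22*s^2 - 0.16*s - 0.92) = 2.19*s^3 - 3.22*s^2 - 3.37*s + 0.12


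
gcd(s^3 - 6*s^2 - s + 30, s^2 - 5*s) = s - 5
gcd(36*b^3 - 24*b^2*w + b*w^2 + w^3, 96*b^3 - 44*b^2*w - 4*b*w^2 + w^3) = -12*b^2 + 4*b*w + w^2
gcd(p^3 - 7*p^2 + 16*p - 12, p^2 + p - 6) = p - 2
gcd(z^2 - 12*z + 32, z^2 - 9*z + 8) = z - 8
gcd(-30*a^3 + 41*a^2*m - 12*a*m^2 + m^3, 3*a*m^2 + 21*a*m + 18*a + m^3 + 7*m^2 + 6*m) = 1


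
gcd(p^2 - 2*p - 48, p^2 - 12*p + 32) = p - 8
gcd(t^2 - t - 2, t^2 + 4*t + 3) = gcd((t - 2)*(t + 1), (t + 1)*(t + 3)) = t + 1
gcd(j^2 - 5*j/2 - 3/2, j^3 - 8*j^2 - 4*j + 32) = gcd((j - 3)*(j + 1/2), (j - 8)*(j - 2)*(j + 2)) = 1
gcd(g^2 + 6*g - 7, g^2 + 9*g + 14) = g + 7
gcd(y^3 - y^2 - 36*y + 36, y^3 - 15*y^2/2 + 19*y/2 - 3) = y^2 - 7*y + 6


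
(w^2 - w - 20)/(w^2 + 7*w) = (w^2 - w - 20)/(w*(w + 7))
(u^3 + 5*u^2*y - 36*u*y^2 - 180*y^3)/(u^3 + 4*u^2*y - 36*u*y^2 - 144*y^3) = (u + 5*y)/(u + 4*y)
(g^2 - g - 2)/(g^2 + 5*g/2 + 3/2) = 2*(g - 2)/(2*g + 3)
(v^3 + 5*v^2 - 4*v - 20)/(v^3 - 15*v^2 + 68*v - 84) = (v^2 + 7*v + 10)/(v^2 - 13*v + 42)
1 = 1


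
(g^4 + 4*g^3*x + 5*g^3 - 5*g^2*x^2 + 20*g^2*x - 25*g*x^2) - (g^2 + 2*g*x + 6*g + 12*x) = g^4 + 4*g^3*x + 5*g^3 - 5*g^2*x^2 + 20*g^2*x - g^2 - 25*g*x^2 - 2*g*x - 6*g - 12*x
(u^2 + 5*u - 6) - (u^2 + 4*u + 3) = u - 9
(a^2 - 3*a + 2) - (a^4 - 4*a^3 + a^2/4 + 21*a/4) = -a^4 + 4*a^3 + 3*a^2/4 - 33*a/4 + 2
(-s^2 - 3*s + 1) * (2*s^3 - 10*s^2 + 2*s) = -2*s^5 + 4*s^4 + 30*s^3 - 16*s^2 + 2*s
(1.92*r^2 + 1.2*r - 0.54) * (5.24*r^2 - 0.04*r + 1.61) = 10.0608*r^4 + 6.2112*r^3 + 0.2136*r^2 + 1.9536*r - 0.8694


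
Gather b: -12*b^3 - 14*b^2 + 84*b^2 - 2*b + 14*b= -12*b^3 + 70*b^2 + 12*b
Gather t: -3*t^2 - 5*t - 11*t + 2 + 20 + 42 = -3*t^2 - 16*t + 64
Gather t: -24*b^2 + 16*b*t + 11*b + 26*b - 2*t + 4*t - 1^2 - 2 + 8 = -24*b^2 + 37*b + t*(16*b + 2) + 5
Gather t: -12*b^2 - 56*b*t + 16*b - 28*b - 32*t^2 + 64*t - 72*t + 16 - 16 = -12*b^2 - 12*b - 32*t^2 + t*(-56*b - 8)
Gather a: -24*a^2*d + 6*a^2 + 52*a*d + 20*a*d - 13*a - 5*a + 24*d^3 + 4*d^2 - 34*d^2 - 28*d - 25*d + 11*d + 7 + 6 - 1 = a^2*(6 - 24*d) + a*(72*d - 18) + 24*d^3 - 30*d^2 - 42*d + 12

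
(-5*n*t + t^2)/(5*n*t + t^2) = (-5*n + t)/(5*n + t)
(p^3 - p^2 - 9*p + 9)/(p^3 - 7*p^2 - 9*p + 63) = (p - 1)/(p - 7)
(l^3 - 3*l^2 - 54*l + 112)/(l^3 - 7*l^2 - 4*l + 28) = (l^2 - l - 56)/(l^2 - 5*l - 14)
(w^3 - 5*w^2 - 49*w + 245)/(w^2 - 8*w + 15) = (w^2 - 49)/(w - 3)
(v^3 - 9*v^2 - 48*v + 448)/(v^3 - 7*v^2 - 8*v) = (v^2 - v - 56)/(v*(v + 1))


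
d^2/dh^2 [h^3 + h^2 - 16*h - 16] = 6*h + 2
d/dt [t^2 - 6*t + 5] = 2*t - 6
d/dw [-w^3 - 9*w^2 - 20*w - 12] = -3*w^2 - 18*w - 20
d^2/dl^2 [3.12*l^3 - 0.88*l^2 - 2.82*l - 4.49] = 18.72*l - 1.76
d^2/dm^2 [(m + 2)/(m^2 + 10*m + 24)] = 2*(4*(m + 2)*(m + 5)^2 - 3*(m + 4)*(m^2 + 10*m + 24))/(m^2 + 10*m + 24)^3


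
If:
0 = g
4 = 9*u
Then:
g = 0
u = 4/9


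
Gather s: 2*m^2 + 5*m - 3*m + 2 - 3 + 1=2*m^2 + 2*m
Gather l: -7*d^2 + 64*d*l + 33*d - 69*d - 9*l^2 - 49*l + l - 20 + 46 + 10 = -7*d^2 - 36*d - 9*l^2 + l*(64*d - 48) + 36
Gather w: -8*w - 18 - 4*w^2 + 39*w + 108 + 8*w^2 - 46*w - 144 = 4*w^2 - 15*w - 54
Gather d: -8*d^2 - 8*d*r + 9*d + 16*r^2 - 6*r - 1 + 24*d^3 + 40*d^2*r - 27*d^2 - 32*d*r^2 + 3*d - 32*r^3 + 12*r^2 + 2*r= 24*d^3 + d^2*(40*r - 35) + d*(-32*r^2 - 8*r + 12) - 32*r^3 + 28*r^2 - 4*r - 1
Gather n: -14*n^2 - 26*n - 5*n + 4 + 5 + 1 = -14*n^2 - 31*n + 10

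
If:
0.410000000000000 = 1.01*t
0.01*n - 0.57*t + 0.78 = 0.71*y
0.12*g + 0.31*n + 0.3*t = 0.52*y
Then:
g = 140.710396039604 - 179.083333333333*y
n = 71.0*y - 54.8613861386139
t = 0.41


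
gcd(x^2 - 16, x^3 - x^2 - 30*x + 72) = x - 4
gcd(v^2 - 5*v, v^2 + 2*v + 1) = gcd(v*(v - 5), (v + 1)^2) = 1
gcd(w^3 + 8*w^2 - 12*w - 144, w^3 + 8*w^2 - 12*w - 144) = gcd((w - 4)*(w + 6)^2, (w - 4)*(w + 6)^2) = w^3 + 8*w^2 - 12*w - 144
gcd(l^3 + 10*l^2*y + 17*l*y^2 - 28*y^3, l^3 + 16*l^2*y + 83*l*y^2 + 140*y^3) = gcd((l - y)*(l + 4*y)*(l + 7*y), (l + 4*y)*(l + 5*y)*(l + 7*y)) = l^2 + 11*l*y + 28*y^2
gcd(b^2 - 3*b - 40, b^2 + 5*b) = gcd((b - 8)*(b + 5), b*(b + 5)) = b + 5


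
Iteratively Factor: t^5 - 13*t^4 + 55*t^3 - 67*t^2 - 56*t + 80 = (t - 4)*(t^4 - 9*t^3 + 19*t^2 + 9*t - 20) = (t - 4)*(t - 1)*(t^3 - 8*t^2 + 11*t + 20) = (t - 4)*(t - 1)*(t + 1)*(t^2 - 9*t + 20) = (t - 4)^2*(t - 1)*(t + 1)*(t - 5)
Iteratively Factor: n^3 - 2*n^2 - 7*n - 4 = (n + 1)*(n^2 - 3*n - 4) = (n + 1)^2*(n - 4)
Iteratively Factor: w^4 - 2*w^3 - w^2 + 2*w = (w - 1)*(w^3 - w^2 - 2*w) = (w - 1)*(w + 1)*(w^2 - 2*w) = w*(w - 1)*(w + 1)*(w - 2)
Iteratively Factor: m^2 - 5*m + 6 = (m - 3)*(m - 2)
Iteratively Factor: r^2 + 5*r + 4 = (r + 1)*(r + 4)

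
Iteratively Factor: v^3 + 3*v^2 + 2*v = (v + 1)*(v^2 + 2*v) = (v + 1)*(v + 2)*(v)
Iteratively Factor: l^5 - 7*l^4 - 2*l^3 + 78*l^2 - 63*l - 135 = (l - 5)*(l^4 - 2*l^3 - 12*l^2 + 18*l + 27) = (l - 5)*(l + 1)*(l^3 - 3*l^2 - 9*l + 27) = (l - 5)*(l + 1)*(l + 3)*(l^2 - 6*l + 9) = (l - 5)*(l - 3)*(l + 1)*(l + 3)*(l - 3)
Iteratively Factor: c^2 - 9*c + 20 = (c - 4)*(c - 5)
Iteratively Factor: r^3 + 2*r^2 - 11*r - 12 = (r + 4)*(r^2 - 2*r - 3) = (r + 1)*(r + 4)*(r - 3)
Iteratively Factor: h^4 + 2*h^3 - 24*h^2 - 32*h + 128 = (h - 2)*(h^3 + 4*h^2 - 16*h - 64) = (h - 4)*(h - 2)*(h^2 + 8*h + 16) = (h - 4)*(h - 2)*(h + 4)*(h + 4)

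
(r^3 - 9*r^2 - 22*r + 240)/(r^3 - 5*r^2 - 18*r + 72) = (r^2 - 3*r - 40)/(r^2 + r - 12)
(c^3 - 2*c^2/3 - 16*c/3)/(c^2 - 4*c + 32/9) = 3*c*(c + 2)/(3*c - 4)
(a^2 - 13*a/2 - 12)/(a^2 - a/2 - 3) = (a - 8)/(a - 2)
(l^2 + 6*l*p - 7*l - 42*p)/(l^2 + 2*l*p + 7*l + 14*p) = (l^2 + 6*l*p - 7*l - 42*p)/(l^2 + 2*l*p + 7*l + 14*p)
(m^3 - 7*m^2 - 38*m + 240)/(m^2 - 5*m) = m - 2 - 48/m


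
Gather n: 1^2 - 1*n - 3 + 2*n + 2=n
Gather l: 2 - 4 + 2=0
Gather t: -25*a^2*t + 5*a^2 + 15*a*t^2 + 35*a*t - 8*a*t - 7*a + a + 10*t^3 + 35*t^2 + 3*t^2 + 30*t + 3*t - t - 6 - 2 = 5*a^2 - 6*a + 10*t^3 + t^2*(15*a + 38) + t*(-25*a^2 + 27*a + 32) - 8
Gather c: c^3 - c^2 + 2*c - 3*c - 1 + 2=c^3 - c^2 - c + 1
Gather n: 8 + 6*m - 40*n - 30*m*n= 6*m + n*(-30*m - 40) + 8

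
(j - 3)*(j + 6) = j^2 + 3*j - 18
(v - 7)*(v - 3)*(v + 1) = v^3 - 9*v^2 + 11*v + 21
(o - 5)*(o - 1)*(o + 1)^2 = o^4 - 4*o^3 - 6*o^2 + 4*o + 5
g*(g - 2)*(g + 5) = g^3 + 3*g^2 - 10*g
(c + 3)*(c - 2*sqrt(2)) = c^2 - 2*sqrt(2)*c + 3*c - 6*sqrt(2)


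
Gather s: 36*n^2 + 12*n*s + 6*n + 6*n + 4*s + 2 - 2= 36*n^2 + 12*n + s*(12*n + 4)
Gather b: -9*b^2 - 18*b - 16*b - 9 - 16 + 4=-9*b^2 - 34*b - 21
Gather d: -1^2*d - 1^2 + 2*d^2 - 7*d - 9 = 2*d^2 - 8*d - 10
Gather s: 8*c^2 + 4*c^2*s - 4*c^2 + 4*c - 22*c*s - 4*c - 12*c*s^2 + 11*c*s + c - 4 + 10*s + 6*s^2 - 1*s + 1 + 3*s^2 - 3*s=4*c^2 + c + s^2*(9 - 12*c) + s*(4*c^2 - 11*c + 6) - 3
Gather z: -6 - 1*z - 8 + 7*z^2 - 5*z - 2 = 7*z^2 - 6*z - 16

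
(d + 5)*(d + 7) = d^2 + 12*d + 35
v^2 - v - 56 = (v - 8)*(v + 7)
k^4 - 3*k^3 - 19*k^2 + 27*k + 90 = (k - 5)*(k - 3)*(k + 2)*(k + 3)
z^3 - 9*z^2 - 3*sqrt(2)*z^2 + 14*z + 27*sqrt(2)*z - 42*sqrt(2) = (z - 7)*(z - 2)*(z - 3*sqrt(2))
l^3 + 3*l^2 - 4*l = l*(l - 1)*(l + 4)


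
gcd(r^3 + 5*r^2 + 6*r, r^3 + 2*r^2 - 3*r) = r^2 + 3*r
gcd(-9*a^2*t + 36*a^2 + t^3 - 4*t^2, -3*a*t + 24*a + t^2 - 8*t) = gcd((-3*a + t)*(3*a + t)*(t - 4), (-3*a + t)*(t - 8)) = -3*a + t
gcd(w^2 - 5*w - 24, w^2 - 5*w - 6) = 1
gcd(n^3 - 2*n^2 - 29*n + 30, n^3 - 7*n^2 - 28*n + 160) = n + 5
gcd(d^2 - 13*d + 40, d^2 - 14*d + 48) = d - 8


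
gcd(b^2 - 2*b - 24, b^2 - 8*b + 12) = b - 6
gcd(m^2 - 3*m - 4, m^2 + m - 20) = m - 4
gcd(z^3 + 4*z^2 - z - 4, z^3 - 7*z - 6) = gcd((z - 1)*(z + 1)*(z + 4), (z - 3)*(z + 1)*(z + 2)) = z + 1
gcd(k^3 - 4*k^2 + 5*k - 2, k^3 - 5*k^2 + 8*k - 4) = k^2 - 3*k + 2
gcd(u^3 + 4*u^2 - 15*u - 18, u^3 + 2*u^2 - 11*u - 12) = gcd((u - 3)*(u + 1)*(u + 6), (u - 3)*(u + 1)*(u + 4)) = u^2 - 2*u - 3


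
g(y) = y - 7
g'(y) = 1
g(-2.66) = -9.66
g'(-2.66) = 1.00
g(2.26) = -4.74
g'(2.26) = 1.00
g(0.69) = -6.31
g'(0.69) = 1.00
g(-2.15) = -9.15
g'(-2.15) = 1.00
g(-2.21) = -9.21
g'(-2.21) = 1.00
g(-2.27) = -9.27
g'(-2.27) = 1.00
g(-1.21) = -8.21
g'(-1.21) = 1.00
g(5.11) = -1.89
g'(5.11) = 1.00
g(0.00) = -7.00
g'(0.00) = 1.00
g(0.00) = -7.00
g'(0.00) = 1.00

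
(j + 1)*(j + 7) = j^2 + 8*j + 7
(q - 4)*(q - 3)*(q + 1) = q^3 - 6*q^2 + 5*q + 12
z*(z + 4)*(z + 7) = z^3 + 11*z^2 + 28*z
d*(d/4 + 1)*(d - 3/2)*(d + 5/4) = d^4/4 + 15*d^3/16 - 23*d^2/32 - 15*d/8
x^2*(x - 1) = x^3 - x^2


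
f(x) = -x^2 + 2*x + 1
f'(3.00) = -4.00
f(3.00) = -2.00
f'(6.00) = -10.00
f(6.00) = -23.00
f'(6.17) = -10.34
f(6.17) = -24.73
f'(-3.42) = 8.84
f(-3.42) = -17.54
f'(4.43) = -6.86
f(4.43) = -9.76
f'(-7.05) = 16.10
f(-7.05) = -62.80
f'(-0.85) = 3.70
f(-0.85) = -1.42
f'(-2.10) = 6.20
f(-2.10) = -7.61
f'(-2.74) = 7.48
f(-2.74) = -11.99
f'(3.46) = -4.92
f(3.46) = -4.05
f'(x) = 2 - 2*x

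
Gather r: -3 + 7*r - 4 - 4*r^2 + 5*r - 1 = -4*r^2 + 12*r - 8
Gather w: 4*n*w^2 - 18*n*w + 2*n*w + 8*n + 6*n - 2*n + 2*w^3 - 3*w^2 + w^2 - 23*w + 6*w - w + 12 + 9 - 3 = 12*n + 2*w^3 + w^2*(4*n - 2) + w*(-16*n - 18) + 18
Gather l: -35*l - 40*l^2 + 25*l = -40*l^2 - 10*l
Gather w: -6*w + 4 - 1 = 3 - 6*w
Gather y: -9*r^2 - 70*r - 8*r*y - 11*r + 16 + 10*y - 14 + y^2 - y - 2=-9*r^2 - 81*r + y^2 + y*(9 - 8*r)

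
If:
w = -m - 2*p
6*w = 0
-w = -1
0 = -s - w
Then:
No Solution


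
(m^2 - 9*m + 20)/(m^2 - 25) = (m - 4)/(m + 5)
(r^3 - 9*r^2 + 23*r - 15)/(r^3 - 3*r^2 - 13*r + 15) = (r - 3)/(r + 3)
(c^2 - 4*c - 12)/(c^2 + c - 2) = (c - 6)/(c - 1)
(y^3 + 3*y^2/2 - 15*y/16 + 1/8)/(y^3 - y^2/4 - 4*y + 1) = (y - 1/4)/(y - 2)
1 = 1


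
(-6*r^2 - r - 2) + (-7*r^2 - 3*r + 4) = -13*r^2 - 4*r + 2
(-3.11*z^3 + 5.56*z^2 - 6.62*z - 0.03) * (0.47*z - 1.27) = -1.4617*z^4 + 6.5629*z^3 - 10.1726*z^2 + 8.3933*z + 0.0381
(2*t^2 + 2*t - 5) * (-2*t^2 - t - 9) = -4*t^4 - 6*t^3 - 10*t^2 - 13*t + 45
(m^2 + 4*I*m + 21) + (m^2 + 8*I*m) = 2*m^2 + 12*I*m + 21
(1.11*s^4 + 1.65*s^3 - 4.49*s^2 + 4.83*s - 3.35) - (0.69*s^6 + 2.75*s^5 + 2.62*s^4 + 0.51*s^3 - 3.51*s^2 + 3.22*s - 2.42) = -0.69*s^6 - 2.75*s^5 - 1.51*s^4 + 1.14*s^3 - 0.98*s^2 + 1.61*s - 0.93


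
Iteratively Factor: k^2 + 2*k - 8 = (k + 4)*(k - 2)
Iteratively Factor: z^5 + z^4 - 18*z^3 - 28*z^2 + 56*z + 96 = (z - 2)*(z^4 + 3*z^3 - 12*z^2 - 52*z - 48) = (z - 2)*(z + 2)*(z^3 + z^2 - 14*z - 24) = (z - 2)*(z + 2)*(z + 3)*(z^2 - 2*z - 8) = (z - 4)*(z - 2)*(z + 2)*(z + 3)*(z + 2)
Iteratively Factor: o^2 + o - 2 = (o - 1)*(o + 2)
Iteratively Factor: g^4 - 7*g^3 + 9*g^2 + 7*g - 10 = (g - 2)*(g^3 - 5*g^2 - g + 5) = (g - 2)*(g - 1)*(g^2 - 4*g - 5) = (g - 2)*(g - 1)*(g + 1)*(g - 5)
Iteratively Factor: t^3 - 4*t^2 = (t)*(t^2 - 4*t) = t^2*(t - 4)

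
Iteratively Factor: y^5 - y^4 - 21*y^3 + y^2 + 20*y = (y + 4)*(y^4 - 5*y^3 - y^2 + 5*y) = (y - 5)*(y + 4)*(y^3 - y) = (y - 5)*(y - 1)*(y + 4)*(y^2 + y) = y*(y - 5)*(y - 1)*(y + 4)*(y + 1)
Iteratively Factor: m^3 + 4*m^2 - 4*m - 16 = (m - 2)*(m^2 + 6*m + 8) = (m - 2)*(m + 4)*(m + 2)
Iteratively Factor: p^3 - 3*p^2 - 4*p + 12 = (p - 3)*(p^2 - 4) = (p - 3)*(p + 2)*(p - 2)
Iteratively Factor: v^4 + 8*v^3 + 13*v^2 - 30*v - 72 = (v + 4)*(v^3 + 4*v^2 - 3*v - 18) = (v - 2)*(v + 4)*(v^2 + 6*v + 9) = (v - 2)*(v + 3)*(v + 4)*(v + 3)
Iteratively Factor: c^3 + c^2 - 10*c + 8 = (c - 2)*(c^2 + 3*c - 4) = (c - 2)*(c - 1)*(c + 4)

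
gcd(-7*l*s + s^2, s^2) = s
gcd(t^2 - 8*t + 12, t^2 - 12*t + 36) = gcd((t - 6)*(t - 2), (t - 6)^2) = t - 6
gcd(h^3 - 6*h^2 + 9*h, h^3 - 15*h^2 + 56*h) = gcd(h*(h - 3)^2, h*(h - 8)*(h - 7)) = h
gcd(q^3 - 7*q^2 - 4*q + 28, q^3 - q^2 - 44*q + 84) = q - 2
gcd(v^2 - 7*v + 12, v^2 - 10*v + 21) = v - 3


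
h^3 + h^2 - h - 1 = (h - 1)*(h + 1)^2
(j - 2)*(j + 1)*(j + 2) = j^3 + j^2 - 4*j - 4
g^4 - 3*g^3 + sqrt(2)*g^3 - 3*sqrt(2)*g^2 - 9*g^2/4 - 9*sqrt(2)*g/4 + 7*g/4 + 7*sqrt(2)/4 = (g - 7/2)*(g - 1/2)*(g + 1)*(g + sqrt(2))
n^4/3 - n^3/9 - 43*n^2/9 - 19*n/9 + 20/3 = (n/3 + 1)*(n - 4)*(n - 1)*(n + 5/3)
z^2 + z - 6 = (z - 2)*(z + 3)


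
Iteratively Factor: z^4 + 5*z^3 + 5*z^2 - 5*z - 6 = (z + 1)*(z^3 + 4*z^2 + z - 6) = (z + 1)*(z + 3)*(z^2 + z - 2) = (z + 1)*(z + 2)*(z + 3)*(z - 1)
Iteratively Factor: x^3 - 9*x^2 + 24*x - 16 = (x - 4)*(x^2 - 5*x + 4) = (x - 4)^2*(x - 1)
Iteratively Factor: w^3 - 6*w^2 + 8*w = (w - 2)*(w^2 - 4*w) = w*(w - 2)*(w - 4)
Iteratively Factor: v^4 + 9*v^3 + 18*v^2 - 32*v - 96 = (v + 4)*(v^3 + 5*v^2 - 2*v - 24) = (v - 2)*(v + 4)*(v^2 + 7*v + 12) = (v - 2)*(v + 3)*(v + 4)*(v + 4)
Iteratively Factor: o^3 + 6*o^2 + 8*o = (o + 2)*(o^2 + 4*o) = (o + 2)*(o + 4)*(o)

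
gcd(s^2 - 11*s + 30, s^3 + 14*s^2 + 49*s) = 1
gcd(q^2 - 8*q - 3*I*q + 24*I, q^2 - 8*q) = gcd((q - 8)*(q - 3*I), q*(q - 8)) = q - 8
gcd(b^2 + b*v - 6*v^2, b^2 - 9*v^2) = b + 3*v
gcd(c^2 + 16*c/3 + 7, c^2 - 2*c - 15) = c + 3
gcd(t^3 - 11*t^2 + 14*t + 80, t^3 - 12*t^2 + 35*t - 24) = t - 8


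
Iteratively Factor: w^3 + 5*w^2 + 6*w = (w)*(w^2 + 5*w + 6) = w*(w + 2)*(w + 3)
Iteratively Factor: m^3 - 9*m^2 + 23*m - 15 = (m - 3)*(m^2 - 6*m + 5) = (m - 3)*(m - 1)*(m - 5)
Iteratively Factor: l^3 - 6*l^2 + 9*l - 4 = (l - 1)*(l^2 - 5*l + 4) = (l - 4)*(l - 1)*(l - 1)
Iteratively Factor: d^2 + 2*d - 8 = (d - 2)*(d + 4)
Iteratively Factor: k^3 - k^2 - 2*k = (k)*(k^2 - k - 2) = k*(k + 1)*(k - 2)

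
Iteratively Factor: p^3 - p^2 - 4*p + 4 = (p - 2)*(p^2 + p - 2) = (p - 2)*(p + 2)*(p - 1)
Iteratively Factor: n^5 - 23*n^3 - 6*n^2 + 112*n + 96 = (n - 4)*(n^4 + 4*n^3 - 7*n^2 - 34*n - 24) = (n - 4)*(n - 3)*(n^3 + 7*n^2 + 14*n + 8) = (n - 4)*(n - 3)*(n + 1)*(n^2 + 6*n + 8) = (n - 4)*(n - 3)*(n + 1)*(n + 4)*(n + 2)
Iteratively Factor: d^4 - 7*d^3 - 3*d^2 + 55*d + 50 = (d - 5)*(d^3 - 2*d^2 - 13*d - 10) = (d - 5)*(d + 2)*(d^2 - 4*d - 5) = (d - 5)*(d + 1)*(d + 2)*(d - 5)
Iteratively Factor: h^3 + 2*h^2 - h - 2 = (h + 2)*(h^2 - 1) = (h - 1)*(h + 2)*(h + 1)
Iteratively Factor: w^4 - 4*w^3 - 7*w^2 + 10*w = (w + 2)*(w^3 - 6*w^2 + 5*w) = (w - 1)*(w + 2)*(w^2 - 5*w) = (w - 5)*(w - 1)*(w + 2)*(w)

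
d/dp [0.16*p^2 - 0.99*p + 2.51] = 0.32*p - 0.99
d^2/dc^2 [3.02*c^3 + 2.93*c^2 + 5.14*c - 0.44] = 18.12*c + 5.86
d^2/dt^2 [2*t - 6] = 0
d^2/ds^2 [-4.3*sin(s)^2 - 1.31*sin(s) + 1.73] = 1.31*sin(s) - 8.6*cos(2*s)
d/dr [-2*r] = -2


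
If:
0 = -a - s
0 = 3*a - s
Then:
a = 0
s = 0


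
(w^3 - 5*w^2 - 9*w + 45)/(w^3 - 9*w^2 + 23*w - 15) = (w + 3)/(w - 1)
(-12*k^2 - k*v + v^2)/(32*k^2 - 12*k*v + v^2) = (3*k + v)/(-8*k + v)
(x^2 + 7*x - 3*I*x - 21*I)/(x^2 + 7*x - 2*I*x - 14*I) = (x - 3*I)/(x - 2*I)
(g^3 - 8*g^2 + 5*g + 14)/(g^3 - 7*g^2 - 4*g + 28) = (g + 1)/(g + 2)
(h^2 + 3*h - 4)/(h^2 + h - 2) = (h + 4)/(h + 2)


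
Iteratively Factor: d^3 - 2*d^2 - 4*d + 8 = (d - 2)*(d^2 - 4) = (d - 2)^2*(d + 2)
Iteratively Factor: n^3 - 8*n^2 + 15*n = (n)*(n^2 - 8*n + 15) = n*(n - 5)*(n - 3)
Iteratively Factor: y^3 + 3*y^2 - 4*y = (y + 4)*(y^2 - y) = (y - 1)*(y + 4)*(y)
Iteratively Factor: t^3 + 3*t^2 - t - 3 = (t - 1)*(t^2 + 4*t + 3) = (t - 1)*(t + 3)*(t + 1)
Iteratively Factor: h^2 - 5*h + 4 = (h - 4)*(h - 1)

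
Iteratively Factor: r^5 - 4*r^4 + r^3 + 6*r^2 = (r + 1)*(r^4 - 5*r^3 + 6*r^2) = (r - 2)*(r + 1)*(r^3 - 3*r^2) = (r - 3)*(r - 2)*(r + 1)*(r^2) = r*(r - 3)*(r - 2)*(r + 1)*(r)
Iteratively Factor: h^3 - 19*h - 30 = (h - 5)*(h^2 + 5*h + 6) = (h - 5)*(h + 2)*(h + 3)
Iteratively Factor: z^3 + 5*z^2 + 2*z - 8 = (z + 2)*(z^2 + 3*z - 4) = (z - 1)*(z + 2)*(z + 4)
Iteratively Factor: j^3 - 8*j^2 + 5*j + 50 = (j - 5)*(j^2 - 3*j - 10) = (j - 5)*(j + 2)*(j - 5)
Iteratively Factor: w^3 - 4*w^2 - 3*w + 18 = (w + 2)*(w^2 - 6*w + 9) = (w - 3)*(w + 2)*(w - 3)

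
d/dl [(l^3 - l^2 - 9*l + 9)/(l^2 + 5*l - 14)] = (l^4 + 10*l^3 - 38*l^2 + 10*l + 81)/(l^4 + 10*l^3 - 3*l^2 - 140*l + 196)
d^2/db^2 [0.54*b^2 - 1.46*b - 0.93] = 1.08000000000000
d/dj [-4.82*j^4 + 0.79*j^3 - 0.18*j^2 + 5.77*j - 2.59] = -19.28*j^3 + 2.37*j^2 - 0.36*j + 5.77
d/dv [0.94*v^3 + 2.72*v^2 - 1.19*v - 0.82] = 2.82*v^2 + 5.44*v - 1.19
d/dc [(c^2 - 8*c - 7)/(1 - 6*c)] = 2*(-3*c^2 + c - 25)/(36*c^2 - 12*c + 1)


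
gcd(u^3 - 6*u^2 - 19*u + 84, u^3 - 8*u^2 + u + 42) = u^2 - 10*u + 21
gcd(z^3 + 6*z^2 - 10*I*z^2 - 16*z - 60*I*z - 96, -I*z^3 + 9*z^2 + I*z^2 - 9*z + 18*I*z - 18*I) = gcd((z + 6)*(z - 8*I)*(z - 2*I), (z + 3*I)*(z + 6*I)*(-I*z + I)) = 1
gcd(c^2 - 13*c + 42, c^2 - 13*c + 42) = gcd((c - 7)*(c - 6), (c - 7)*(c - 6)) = c^2 - 13*c + 42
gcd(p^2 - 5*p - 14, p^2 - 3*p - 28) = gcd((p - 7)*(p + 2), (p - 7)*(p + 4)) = p - 7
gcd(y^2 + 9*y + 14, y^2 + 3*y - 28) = y + 7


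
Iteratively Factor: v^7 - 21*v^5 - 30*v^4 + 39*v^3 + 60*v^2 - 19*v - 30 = (v + 3)*(v^6 - 3*v^5 - 12*v^4 + 6*v^3 + 21*v^2 - 3*v - 10) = (v + 1)*(v + 3)*(v^5 - 4*v^4 - 8*v^3 + 14*v^2 + 7*v - 10) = (v + 1)^2*(v + 3)*(v^4 - 5*v^3 - 3*v^2 + 17*v - 10) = (v - 1)*(v + 1)^2*(v + 3)*(v^3 - 4*v^2 - 7*v + 10) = (v - 5)*(v - 1)*(v + 1)^2*(v + 3)*(v^2 + v - 2) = (v - 5)*(v - 1)^2*(v + 1)^2*(v + 3)*(v + 2)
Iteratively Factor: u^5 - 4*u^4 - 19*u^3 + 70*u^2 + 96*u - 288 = (u + 3)*(u^4 - 7*u^3 + 2*u^2 + 64*u - 96) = (u - 4)*(u + 3)*(u^3 - 3*u^2 - 10*u + 24) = (u - 4)*(u - 2)*(u + 3)*(u^2 - u - 12) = (u - 4)*(u - 2)*(u + 3)^2*(u - 4)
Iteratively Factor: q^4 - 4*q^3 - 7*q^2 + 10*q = (q)*(q^3 - 4*q^2 - 7*q + 10) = q*(q - 1)*(q^2 - 3*q - 10) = q*(q - 1)*(q + 2)*(q - 5)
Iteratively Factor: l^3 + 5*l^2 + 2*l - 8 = (l + 4)*(l^2 + l - 2) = (l + 2)*(l + 4)*(l - 1)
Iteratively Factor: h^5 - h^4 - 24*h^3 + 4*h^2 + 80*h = (h + 4)*(h^4 - 5*h^3 - 4*h^2 + 20*h) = (h - 2)*(h + 4)*(h^3 - 3*h^2 - 10*h) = (h - 2)*(h + 2)*(h + 4)*(h^2 - 5*h) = (h - 5)*(h - 2)*(h + 2)*(h + 4)*(h)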